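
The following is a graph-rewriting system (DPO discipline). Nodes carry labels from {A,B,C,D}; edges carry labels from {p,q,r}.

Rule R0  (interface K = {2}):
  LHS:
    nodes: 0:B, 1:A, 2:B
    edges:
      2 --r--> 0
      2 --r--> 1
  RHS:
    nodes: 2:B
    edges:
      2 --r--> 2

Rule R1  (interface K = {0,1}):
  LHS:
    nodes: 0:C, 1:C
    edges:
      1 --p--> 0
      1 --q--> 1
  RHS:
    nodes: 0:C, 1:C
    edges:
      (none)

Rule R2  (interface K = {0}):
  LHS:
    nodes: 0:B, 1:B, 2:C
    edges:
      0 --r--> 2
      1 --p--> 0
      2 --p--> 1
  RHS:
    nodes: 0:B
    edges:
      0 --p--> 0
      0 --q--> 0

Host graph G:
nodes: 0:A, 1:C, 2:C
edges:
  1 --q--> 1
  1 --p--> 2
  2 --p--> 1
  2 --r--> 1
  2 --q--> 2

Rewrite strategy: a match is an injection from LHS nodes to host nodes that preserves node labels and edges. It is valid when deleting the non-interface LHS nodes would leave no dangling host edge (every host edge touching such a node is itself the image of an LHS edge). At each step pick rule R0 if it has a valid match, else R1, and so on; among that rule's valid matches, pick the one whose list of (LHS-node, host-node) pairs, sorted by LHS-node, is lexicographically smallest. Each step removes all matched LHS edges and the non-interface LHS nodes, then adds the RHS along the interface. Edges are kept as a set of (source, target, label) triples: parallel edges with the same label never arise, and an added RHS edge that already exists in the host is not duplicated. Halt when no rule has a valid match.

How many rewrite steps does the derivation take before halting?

Answer: 2

Rewrite trace:
[0] host  ⇒  3 nodes, 5 edges  {1-q->1 1-p->2 2-p->1 2-r->1 2-q->2}
[1] R1 @ {0↦1, 1↦2}  ⇒  3 nodes, 3 edges  {1-q->1 1-p->2 2-r->1}
[2] R1 @ {0↦2, 1↦1}  ⇒  3 nodes, 1 edges  {2-r->1}
normal form: no rule applies after step 2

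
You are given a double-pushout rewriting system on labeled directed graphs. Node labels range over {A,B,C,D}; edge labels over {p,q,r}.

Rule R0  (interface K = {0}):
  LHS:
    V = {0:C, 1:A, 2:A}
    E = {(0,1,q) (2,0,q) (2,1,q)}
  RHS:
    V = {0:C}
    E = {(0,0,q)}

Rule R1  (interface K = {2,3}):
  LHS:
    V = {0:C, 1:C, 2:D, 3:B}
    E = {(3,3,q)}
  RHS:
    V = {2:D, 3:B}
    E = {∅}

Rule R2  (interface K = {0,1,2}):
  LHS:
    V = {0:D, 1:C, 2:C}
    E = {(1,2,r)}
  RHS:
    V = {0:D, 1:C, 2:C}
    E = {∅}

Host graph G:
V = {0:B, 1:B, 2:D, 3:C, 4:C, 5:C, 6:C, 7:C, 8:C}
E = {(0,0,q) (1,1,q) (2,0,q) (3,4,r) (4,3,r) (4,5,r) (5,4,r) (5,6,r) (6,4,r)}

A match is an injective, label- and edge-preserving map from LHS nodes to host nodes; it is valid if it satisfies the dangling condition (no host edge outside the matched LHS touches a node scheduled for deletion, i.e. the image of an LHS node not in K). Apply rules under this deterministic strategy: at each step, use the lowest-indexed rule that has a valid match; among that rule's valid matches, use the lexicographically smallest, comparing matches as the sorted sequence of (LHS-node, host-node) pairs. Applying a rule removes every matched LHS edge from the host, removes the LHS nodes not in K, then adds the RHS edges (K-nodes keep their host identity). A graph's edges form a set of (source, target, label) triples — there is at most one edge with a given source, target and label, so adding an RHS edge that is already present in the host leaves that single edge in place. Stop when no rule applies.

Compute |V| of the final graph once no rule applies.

start.  V:9 E:9  edges: 0-q->0 1-q->1 2-q->0 3-r->4 4-r->3 4-r->5 5-r->4 5-r->6 6-r->4
1. fire R1 via {0↦7, 1↦8, 2↦2, 3↦0}  →  V:7 E:8  edges: 1-q->1 2-q->0 3-r->4 4-r->3 4-r->5 5-r->4 5-r->6 6-r->4
2. fire R2 via {0↦2, 1↦3, 2↦4}  →  V:7 E:7  edges: 1-q->1 2-q->0 4-r->3 4-r->5 5-r->4 5-r->6 6-r->4
3. fire R2 via {0↦2, 1↦4, 2↦3}  →  V:7 E:6  edges: 1-q->1 2-q->0 4-r->5 5-r->4 5-r->6 6-r->4
4. fire R2 via {0↦2, 1↦4, 2↦5}  →  V:7 E:5  edges: 1-q->1 2-q->0 5-r->4 5-r->6 6-r->4
5. fire R2 via {0↦2, 1↦5, 2↦4}  →  V:7 E:4  edges: 1-q->1 2-q->0 5-r->6 6-r->4
6. fire R2 via {0↦2, 1↦5, 2↦6}  →  V:7 E:3  edges: 1-q->1 2-q->0 6-r->4
7. fire R1 via {0↦3, 1↦5, 2↦2, 3↦1}  →  V:5 E:2  edges: 2-q->0 6-r->4
8. fire R2 via {0↦2, 1↦6, 2↦4}  →  V:5 E:1  edges: 2-q->0
final graph: no rule applies after step 8
NF nodes: {0:B, 1:B, 2:D, 4:C, 6:C}

Answer: 5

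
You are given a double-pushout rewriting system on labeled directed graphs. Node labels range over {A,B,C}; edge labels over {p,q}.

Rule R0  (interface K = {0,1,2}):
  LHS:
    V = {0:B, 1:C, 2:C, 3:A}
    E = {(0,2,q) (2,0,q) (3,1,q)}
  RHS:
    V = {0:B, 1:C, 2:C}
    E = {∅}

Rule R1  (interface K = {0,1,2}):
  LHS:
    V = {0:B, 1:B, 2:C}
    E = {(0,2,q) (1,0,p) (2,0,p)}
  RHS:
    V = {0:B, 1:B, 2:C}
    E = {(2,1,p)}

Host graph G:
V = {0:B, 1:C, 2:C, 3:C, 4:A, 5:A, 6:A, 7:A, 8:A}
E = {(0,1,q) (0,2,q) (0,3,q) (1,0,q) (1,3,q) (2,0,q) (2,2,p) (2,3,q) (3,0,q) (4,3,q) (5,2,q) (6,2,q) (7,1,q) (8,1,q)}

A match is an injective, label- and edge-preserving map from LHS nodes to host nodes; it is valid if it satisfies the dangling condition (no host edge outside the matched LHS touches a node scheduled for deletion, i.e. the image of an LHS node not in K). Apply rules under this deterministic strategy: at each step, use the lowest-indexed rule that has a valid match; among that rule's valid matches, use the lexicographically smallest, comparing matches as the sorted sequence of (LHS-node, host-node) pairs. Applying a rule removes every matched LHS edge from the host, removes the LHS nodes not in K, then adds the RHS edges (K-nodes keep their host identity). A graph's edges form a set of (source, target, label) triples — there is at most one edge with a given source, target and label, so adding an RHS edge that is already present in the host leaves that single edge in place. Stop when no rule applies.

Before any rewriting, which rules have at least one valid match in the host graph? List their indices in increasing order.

Answer: [R0]

Steps:
R0: 10 valid matches — {0↦0, 1↦1, 2↦2, 3↦7}, {0↦0, 1↦1, 2↦2, 3↦8}, {0↦0, 1↦1, 2↦3, 3↦7} (+7 more)
R1: no valid match — LHS pattern not found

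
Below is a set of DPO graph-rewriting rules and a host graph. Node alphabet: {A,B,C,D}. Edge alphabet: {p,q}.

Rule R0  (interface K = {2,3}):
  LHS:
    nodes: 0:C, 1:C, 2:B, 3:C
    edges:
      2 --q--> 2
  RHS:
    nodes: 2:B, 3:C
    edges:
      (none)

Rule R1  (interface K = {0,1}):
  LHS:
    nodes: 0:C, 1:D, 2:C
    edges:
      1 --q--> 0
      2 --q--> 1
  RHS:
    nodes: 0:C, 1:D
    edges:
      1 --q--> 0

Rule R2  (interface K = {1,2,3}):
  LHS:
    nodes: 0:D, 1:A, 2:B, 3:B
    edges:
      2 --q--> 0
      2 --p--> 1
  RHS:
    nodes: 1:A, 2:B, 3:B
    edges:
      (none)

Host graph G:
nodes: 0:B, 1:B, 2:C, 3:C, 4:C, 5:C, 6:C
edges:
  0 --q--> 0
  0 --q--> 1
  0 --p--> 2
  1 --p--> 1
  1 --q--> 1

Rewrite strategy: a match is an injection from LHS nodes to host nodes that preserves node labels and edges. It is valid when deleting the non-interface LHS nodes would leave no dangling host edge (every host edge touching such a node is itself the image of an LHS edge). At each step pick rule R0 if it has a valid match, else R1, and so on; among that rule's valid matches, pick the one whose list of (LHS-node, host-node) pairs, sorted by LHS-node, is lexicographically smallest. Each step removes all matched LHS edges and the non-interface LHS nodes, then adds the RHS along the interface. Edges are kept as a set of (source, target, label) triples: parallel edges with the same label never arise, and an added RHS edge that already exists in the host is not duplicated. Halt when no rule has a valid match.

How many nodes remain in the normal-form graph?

Answer: 3

Rewrite trace:
initial: |V|=7 |E|=5  E = 0-q->0 0-q->1 0-p->2 1-p->1 1-q->1
step 1: apply R0 at {0↦3, 1↦4, 2↦0, 3↦2}  → |V|=5 |E|=4  E = 0-q->1 0-p->2 1-p->1 1-q->1
step 2: apply R0 at {0↦5, 1↦6, 2↦1, 3↦2}  → |V|=3 |E|=3  E = 0-q->1 0-p->2 1-p->1
final graph: no rule applies after step 2
NF nodes: {0:B, 1:B, 2:C}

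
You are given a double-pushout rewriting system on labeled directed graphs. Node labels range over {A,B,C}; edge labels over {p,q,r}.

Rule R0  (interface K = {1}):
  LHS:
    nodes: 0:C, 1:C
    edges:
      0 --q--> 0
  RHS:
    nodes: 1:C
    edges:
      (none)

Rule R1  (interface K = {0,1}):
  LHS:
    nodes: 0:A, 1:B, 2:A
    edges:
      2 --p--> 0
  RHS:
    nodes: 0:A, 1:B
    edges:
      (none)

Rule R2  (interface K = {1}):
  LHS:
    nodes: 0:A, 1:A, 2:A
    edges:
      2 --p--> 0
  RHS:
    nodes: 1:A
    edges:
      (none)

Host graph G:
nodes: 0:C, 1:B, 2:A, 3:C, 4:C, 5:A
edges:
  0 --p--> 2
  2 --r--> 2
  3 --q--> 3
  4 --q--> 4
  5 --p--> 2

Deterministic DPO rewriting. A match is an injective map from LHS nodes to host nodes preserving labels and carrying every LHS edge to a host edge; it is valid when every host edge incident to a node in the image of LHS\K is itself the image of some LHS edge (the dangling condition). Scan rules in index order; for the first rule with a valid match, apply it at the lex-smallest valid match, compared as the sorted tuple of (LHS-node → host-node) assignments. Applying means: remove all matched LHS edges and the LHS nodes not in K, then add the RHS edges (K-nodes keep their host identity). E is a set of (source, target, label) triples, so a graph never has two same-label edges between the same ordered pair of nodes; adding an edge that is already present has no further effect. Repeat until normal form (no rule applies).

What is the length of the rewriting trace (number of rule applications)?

Answer: 3

Derivation:
initial: |V|=6 |E|=5  E = 0-p->2 2-r->2 3-q->3 4-q->4 5-p->2
step 1: apply R0 at {0↦3, 1↦0}  → |V|=5 |E|=4  E = 0-p->2 2-r->2 4-q->4 5-p->2
step 2: apply R0 at {0↦4, 1↦0}  → |V|=4 |E|=3  E = 0-p->2 2-r->2 5-p->2
step 3: apply R1 at {0↦2, 1↦1, 2↦5}  → |V|=3 |E|=2  E = 0-p->2 2-r->2
normal form: no rule applies after step 3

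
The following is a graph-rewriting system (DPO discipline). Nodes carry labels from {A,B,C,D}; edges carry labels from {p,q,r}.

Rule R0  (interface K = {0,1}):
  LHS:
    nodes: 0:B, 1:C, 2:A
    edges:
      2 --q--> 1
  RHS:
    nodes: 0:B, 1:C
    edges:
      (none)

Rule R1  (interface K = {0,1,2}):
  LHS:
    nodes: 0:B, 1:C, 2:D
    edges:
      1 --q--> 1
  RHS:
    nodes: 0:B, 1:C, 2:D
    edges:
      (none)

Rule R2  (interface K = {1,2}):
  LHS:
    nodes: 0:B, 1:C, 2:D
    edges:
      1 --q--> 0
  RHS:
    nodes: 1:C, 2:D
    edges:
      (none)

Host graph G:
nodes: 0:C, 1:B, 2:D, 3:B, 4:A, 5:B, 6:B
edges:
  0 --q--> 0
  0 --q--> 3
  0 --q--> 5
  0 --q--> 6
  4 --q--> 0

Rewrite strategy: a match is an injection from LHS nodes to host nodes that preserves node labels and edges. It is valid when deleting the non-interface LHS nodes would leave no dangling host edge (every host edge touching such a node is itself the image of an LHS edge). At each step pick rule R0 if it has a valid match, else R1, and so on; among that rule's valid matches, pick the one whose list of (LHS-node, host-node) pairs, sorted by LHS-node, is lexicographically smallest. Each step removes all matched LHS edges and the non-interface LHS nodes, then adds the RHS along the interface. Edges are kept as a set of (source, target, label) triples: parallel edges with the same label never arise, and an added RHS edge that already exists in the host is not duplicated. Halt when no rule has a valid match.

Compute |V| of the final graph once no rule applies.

[0] host  ⇒  7 nodes, 5 edges  {0-q->0 0-q->3 0-q->5 0-q->6 4-q->0}
[1] R0 @ {0↦1, 1↦0, 2↦4}  ⇒  6 nodes, 4 edges  {0-q->0 0-q->3 0-q->5 0-q->6}
[2] R1 @ {0↦1, 1↦0, 2↦2}  ⇒  6 nodes, 3 edges  {0-q->3 0-q->5 0-q->6}
[3] R2 @ {0↦3, 1↦0, 2↦2}  ⇒  5 nodes, 2 edges  {0-q->5 0-q->6}
[4] R2 @ {0↦5, 1↦0, 2↦2}  ⇒  4 nodes, 1 edges  {0-q->6}
[5] R2 @ {0↦6, 1↦0, 2↦2}  ⇒  3 nodes, 0 edges  {∅}
normal form: no rule applies after step 5
NF nodes: {0:C, 1:B, 2:D}

Answer: 3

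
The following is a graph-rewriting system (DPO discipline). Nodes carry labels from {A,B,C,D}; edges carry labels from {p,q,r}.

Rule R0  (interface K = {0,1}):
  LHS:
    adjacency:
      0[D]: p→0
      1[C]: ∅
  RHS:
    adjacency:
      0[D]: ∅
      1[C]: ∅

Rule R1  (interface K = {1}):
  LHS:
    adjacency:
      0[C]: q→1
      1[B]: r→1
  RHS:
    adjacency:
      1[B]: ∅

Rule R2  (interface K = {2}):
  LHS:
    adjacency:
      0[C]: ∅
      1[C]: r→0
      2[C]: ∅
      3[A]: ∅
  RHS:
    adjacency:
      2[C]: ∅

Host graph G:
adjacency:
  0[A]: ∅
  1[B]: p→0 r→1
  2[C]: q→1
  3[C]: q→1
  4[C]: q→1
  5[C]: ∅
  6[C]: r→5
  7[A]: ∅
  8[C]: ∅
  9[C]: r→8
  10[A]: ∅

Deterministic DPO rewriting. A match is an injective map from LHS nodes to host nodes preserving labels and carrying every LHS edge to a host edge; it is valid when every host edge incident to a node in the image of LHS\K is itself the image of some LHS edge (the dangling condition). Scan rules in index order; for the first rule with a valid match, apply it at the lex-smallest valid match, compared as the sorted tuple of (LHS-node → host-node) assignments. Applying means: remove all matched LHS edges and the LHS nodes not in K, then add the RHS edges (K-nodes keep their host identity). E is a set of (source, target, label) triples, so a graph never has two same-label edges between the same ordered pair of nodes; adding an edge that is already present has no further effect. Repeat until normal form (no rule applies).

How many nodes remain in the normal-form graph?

Answer: 4

Derivation:
[0] host  ⇒  11 nodes, 7 edges  {1-p->0 1-r->1 2-q->1 3-q->1 4-q->1 6-r->5 9-r->8}
[1] R1 @ {0↦2, 1↦1}  ⇒  10 nodes, 5 edges  {1-p->0 3-q->1 4-q->1 6-r->5 9-r->8}
[2] R2 @ {0↦5, 1↦6, 2↦3, 3↦7}  ⇒  7 nodes, 4 edges  {1-p->0 3-q->1 4-q->1 9-r->8}
[3] R2 @ {0↦8, 1↦9, 2↦3, 3↦10}  ⇒  4 nodes, 3 edges  {1-p->0 3-q->1 4-q->1}
normal form: no rule applies after step 3
NF nodes: {0:A, 1:B, 3:C, 4:C}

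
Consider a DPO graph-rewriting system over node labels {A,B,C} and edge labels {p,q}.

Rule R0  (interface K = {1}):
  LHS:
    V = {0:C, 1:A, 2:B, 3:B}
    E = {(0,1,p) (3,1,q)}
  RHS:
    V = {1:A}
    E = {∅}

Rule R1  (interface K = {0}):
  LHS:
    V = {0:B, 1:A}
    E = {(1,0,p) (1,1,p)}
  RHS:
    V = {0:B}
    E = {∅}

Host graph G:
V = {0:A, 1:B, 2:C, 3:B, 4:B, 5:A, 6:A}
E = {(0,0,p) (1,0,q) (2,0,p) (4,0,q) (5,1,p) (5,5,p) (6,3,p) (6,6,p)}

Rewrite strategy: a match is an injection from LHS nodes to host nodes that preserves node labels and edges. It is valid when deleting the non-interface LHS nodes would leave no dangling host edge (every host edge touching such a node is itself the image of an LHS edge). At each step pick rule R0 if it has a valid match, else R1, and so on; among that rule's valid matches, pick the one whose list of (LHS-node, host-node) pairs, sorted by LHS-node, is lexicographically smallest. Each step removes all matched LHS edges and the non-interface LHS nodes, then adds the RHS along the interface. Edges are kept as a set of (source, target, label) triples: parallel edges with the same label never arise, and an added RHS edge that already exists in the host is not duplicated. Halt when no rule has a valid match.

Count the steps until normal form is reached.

initial: |V|=7 |E|=8  E = 0-p->0 1-q->0 2-p->0 4-q->0 5-p->1 5-p->5 6-p->3 6-p->6
step 1: apply R1 at {0↦1, 1↦5}  → |V|=6 |E|=6  E = 0-p->0 1-q->0 2-p->0 4-q->0 6-p->3 6-p->6
step 2: apply R1 at {0↦3, 1↦6}  → |V|=5 |E|=4  E = 0-p->0 1-q->0 2-p->0 4-q->0
step 3: apply R0 at {0↦2, 1↦0, 2↦3, 3↦1}  → |V|=2 |E|=2  E = 0-p->0 4-q->0
final graph: no rule applies after step 3

Answer: 3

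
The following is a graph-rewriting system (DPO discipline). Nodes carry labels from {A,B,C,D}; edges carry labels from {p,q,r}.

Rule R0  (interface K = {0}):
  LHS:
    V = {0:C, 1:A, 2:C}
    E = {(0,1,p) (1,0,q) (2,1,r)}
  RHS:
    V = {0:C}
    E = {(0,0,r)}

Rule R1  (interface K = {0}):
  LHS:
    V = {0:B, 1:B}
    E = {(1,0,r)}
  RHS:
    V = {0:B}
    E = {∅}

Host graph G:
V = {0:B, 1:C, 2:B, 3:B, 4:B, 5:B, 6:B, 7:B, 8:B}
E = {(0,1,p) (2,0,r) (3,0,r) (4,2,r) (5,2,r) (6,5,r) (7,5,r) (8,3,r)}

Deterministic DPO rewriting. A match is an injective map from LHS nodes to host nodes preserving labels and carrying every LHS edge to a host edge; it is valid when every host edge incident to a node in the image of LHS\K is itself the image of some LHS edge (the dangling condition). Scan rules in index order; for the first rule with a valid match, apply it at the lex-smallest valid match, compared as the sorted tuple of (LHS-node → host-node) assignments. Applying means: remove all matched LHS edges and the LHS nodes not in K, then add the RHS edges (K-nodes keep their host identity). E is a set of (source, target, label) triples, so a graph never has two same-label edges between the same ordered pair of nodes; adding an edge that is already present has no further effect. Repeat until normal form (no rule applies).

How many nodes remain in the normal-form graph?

initial: |V|=9 |E|=8  E = 0-p->1 2-r->0 3-r->0 4-r->2 5-r->2 6-r->5 7-r->5 8-r->3
step 1: apply R1 at {0↦2, 1↦4}  → |V|=8 |E|=7  E = 0-p->1 2-r->0 3-r->0 5-r->2 6-r->5 7-r->5 8-r->3
step 2: apply R1 at {0↦3, 1↦8}  → |V|=7 |E|=6  E = 0-p->1 2-r->0 3-r->0 5-r->2 6-r->5 7-r->5
step 3: apply R1 at {0↦0, 1↦3}  → |V|=6 |E|=5  E = 0-p->1 2-r->0 5-r->2 6-r->5 7-r->5
step 4: apply R1 at {0↦5, 1↦6}  → |V|=5 |E|=4  E = 0-p->1 2-r->0 5-r->2 7-r->5
step 5: apply R1 at {0↦5, 1↦7}  → |V|=4 |E|=3  E = 0-p->1 2-r->0 5-r->2
step 6: apply R1 at {0↦2, 1↦5}  → |V|=3 |E|=2  E = 0-p->1 2-r->0
step 7: apply R1 at {0↦0, 1↦2}  → |V|=2 |E|=1  E = 0-p->1
normal form: no rule applies after step 7
NF nodes: {0:B, 1:C}

Answer: 2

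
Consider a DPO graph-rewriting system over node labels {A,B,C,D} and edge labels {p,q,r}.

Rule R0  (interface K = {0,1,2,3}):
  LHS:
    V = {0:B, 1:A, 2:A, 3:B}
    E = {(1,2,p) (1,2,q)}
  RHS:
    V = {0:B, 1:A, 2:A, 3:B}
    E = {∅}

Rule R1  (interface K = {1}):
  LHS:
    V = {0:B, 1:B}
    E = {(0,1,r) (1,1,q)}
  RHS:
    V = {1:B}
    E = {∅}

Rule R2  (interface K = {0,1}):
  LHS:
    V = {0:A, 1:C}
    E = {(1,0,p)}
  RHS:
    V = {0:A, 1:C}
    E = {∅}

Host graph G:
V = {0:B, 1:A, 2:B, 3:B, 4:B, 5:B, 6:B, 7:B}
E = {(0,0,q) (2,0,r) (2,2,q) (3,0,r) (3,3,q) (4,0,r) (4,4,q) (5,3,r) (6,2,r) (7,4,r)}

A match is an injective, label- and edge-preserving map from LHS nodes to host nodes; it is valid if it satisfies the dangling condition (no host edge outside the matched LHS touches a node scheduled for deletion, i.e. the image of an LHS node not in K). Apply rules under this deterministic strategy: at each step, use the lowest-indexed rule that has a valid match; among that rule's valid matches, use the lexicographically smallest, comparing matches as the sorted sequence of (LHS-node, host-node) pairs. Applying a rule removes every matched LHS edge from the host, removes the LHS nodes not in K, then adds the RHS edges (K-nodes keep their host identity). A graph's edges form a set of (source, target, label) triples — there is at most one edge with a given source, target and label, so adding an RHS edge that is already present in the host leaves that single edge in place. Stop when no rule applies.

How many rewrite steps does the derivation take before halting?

Answer: 4

Rewrite trace:
[0] host  ⇒  8 nodes, 10 edges  {0-q->0 2-r->0 2-q->2 3-r->0 3-q->3 4-r->0 4-q->4 5-r->3 6-r->2 7-r->4}
[1] R1 @ {0↦5, 1↦3}  ⇒  7 nodes, 8 edges  {0-q->0 2-r->0 2-q->2 3-r->0 4-r->0 4-q->4 6-r->2 7-r->4}
[2] R1 @ {0↦3, 1↦0}  ⇒  6 nodes, 6 edges  {2-r->0 2-q->2 4-r->0 4-q->4 6-r->2 7-r->4}
[3] R1 @ {0↦6, 1↦2}  ⇒  5 nodes, 4 edges  {2-r->0 4-r->0 4-q->4 7-r->4}
[4] R1 @ {0↦7, 1↦4}  ⇒  4 nodes, 2 edges  {2-r->0 4-r->0}
normal form: no rule applies after step 4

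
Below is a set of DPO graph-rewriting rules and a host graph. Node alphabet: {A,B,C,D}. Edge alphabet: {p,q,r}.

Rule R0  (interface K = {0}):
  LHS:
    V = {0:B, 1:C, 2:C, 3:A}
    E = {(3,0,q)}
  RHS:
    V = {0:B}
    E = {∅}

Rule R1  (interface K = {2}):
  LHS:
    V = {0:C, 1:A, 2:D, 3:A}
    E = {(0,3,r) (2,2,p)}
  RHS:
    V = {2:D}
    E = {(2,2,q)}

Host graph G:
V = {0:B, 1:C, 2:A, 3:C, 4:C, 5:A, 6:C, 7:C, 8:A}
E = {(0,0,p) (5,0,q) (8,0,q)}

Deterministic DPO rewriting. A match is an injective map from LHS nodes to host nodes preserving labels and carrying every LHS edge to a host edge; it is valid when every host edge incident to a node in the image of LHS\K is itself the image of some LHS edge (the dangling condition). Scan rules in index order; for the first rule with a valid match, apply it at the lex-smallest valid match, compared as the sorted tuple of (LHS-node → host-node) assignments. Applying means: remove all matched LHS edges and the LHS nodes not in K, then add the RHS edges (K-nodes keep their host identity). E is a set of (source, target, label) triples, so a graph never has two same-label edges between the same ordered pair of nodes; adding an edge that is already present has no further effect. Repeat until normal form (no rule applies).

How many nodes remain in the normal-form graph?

Answer: 3

Derivation:
initial: |V|=9 |E|=3  E = 0-p->0 5-q->0 8-q->0
step 1: apply R0 at {0↦0, 1↦1, 2↦3, 3↦5}  → |V|=6 |E|=2  E = 0-p->0 8-q->0
step 2: apply R0 at {0↦0, 1↦4, 2↦6, 3↦8}  → |V|=3 |E|=1  E = 0-p->0
final graph: no rule applies after step 2
NF nodes: {0:B, 2:A, 7:C}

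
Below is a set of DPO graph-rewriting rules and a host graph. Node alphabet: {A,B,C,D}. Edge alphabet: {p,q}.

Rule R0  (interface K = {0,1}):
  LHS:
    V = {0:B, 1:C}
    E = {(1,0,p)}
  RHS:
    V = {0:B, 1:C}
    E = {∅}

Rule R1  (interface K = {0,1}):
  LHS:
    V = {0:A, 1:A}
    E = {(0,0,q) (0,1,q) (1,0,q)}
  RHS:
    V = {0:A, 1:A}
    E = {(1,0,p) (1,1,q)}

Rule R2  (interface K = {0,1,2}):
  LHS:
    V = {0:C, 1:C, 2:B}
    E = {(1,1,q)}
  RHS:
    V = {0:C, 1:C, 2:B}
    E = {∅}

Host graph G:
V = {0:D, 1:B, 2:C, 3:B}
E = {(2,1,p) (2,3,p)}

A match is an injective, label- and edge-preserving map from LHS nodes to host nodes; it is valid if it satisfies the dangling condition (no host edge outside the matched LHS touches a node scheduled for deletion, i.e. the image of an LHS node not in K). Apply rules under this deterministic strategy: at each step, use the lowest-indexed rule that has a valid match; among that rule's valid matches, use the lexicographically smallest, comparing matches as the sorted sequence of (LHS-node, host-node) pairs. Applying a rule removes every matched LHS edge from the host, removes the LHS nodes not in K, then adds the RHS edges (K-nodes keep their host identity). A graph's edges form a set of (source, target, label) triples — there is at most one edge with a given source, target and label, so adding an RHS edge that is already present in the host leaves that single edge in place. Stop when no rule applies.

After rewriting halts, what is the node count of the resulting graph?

Answer: 4

Steps:
start.  V:4 E:2  edges: 2-p->1 2-p->3
1. fire R0 via {0↦1, 1↦2}  →  V:4 E:1  edges: 2-p->3
2. fire R0 via {0↦3, 1↦2}  →  V:4 E:0  edges: ∅
halt: no rule applies after step 2
NF nodes: {0:D, 1:B, 2:C, 3:B}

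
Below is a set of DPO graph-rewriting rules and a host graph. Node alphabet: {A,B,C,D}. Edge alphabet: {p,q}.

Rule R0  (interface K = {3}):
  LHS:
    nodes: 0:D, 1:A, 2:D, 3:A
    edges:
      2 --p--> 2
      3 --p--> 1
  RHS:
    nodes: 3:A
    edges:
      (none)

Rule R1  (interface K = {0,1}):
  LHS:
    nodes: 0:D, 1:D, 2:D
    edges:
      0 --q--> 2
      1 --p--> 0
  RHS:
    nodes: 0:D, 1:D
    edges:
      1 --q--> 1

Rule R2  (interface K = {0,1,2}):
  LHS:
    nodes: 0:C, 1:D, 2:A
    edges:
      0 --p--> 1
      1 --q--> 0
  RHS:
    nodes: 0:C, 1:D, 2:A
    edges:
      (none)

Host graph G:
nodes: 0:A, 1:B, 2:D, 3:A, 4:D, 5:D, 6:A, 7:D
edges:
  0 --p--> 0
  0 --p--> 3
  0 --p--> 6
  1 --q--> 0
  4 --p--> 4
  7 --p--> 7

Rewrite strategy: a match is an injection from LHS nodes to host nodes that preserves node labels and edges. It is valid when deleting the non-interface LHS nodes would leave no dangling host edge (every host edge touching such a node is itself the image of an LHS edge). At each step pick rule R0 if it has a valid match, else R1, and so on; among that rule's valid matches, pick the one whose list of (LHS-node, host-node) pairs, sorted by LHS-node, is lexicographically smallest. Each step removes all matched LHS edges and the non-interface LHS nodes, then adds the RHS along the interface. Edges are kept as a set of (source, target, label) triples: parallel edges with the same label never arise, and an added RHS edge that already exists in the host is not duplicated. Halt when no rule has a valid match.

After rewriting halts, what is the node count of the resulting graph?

Answer: 2

Derivation:
start.  V:8 E:6  edges: 0-p->0 0-p->3 0-p->6 1-q->0 4-p->4 7-p->7
1. fire R0 via {0↦2, 1↦3, 2↦4, 3↦0}  →  V:5 E:4  edges: 0-p->0 0-p->6 1-q->0 7-p->7
2. fire R0 via {0↦5, 1↦6, 2↦7, 3↦0}  →  V:2 E:2  edges: 0-p->0 1-q->0
halt: no rule applies after step 2
NF nodes: {0:A, 1:B}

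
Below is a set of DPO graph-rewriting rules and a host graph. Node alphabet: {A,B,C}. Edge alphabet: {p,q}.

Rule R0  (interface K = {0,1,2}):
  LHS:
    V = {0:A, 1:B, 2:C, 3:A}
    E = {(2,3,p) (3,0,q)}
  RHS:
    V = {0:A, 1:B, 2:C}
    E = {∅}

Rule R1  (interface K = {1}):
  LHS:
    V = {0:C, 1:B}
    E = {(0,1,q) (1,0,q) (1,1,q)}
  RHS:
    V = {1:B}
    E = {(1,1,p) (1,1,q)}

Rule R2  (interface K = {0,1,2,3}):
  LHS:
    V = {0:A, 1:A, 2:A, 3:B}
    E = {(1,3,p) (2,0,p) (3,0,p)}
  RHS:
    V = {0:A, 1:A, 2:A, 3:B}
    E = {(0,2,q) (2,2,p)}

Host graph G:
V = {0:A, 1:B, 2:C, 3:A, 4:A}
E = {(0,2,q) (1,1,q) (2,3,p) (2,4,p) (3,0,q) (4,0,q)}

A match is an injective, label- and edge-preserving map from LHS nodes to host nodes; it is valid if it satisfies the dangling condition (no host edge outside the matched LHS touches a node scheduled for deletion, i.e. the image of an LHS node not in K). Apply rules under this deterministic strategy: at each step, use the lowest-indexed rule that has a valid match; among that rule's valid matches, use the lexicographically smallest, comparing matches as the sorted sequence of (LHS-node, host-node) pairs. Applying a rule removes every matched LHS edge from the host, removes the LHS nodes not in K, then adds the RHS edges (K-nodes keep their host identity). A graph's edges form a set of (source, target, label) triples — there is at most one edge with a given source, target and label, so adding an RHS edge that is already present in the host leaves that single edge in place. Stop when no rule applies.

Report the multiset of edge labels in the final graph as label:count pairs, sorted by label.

Answer: q:2

Steps:
start.  V:5 E:6  edges: 0-q->2 1-q->1 2-p->3 2-p->4 3-q->0 4-q->0
1. fire R0 via {0↦0, 1↦1, 2↦2, 3↦3}  →  V:4 E:4  edges: 0-q->2 1-q->1 2-p->4 4-q->0
2. fire R0 via {0↦0, 1↦1, 2↦2, 3↦4}  →  V:3 E:2  edges: 0-q->2 1-q->1
halt: no rule applies after step 2
NF edges: [(0, 2, 'q'), (1, 1, 'q')]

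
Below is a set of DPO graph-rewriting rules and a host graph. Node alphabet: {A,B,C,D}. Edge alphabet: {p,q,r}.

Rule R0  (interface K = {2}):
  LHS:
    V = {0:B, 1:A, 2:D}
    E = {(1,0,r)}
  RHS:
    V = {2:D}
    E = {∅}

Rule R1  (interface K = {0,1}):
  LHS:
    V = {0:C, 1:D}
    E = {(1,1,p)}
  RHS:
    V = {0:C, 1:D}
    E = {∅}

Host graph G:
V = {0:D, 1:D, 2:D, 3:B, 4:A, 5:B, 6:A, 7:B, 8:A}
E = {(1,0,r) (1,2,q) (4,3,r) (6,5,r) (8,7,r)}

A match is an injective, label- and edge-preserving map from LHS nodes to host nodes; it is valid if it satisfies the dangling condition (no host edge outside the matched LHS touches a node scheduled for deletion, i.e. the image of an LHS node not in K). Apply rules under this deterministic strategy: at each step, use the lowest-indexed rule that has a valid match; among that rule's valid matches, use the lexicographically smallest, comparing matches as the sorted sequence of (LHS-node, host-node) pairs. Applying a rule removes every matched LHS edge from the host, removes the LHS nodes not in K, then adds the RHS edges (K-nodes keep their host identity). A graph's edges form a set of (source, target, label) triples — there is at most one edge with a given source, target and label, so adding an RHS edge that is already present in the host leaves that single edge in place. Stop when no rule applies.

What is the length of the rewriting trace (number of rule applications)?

Answer: 3

Derivation:
initial: |V|=9 |E|=5  E = 1-r->0 1-q->2 4-r->3 6-r->5 8-r->7
step 1: apply R0 at {0↦3, 1↦4, 2↦0}  → |V|=7 |E|=4  E = 1-r->0 1-q->2 6-r->5 8-r->7
step 2: apply R0 at {0↦5, 1↦6, 2↦0}  → |V|=5 |E|=3  E = 1-r->0 1-q->2 8-r->7
step 3: apply R0 at {0↦7, 1↦8, 2↦0}  → |V|=3 |E|=2  E = 1-r->0 1-q->2
final graph: no rule applies after step 3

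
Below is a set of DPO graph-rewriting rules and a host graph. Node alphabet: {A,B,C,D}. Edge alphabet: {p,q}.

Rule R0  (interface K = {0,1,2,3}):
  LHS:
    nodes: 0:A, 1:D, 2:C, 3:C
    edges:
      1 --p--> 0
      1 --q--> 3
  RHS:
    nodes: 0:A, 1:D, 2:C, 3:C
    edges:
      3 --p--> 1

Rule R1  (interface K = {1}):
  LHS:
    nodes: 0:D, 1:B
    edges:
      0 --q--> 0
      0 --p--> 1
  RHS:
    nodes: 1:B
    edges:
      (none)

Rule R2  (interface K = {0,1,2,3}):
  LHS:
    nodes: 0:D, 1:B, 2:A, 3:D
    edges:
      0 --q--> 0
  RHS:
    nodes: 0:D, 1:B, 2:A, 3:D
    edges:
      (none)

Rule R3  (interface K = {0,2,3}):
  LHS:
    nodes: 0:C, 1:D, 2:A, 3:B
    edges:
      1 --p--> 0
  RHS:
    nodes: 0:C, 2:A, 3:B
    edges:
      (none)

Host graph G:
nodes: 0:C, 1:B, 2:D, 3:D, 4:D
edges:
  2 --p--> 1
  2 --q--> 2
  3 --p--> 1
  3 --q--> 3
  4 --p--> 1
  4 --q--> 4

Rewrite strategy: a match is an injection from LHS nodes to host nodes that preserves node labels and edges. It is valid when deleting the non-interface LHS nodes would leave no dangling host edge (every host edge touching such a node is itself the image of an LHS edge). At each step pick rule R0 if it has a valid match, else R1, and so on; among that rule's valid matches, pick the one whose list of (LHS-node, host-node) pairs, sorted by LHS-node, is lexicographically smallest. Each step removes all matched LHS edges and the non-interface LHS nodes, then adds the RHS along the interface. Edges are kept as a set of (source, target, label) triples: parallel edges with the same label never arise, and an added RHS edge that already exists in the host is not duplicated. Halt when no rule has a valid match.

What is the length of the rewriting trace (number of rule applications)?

Answer: 3

Steps:
start.  V:5 E:6  edges: 2-p->1 2-q->2 3-p->1 3-q->3 4-p->1 4-q->4
1. fire R1 via {0↦2, 1↦1}  →  V:4 E:4  edges: 3-p->1 3-q->3 4-p->1 4-q->4
2. fire R1 via {0↦3, 1↦1}  →  V:3 E:2  edges: 4-p->1 4-q->4
3. fire R1 via {0↦4, 1↦1}  →  V:2 E:0  edges: ∅
halt: no rule applies after step 3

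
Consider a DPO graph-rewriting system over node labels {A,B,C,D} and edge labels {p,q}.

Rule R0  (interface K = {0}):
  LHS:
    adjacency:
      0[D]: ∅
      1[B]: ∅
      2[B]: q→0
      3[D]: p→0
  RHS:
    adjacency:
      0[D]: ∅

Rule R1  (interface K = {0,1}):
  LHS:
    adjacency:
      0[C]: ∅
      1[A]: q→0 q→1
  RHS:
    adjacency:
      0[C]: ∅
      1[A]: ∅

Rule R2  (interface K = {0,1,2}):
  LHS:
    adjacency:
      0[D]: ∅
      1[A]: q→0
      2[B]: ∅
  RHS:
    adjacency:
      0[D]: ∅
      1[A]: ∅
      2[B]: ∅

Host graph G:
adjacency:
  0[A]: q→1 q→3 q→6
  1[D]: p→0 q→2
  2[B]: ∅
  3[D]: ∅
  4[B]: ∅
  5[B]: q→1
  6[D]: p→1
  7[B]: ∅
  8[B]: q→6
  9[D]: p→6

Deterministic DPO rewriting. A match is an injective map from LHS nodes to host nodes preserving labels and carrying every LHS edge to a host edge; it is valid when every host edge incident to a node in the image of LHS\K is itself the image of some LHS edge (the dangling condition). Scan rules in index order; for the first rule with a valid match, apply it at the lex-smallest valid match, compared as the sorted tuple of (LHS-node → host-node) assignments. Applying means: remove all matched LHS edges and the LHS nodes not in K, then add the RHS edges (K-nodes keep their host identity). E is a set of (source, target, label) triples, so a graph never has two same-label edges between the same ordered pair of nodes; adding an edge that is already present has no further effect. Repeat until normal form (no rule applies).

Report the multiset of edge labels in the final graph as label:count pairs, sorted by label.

initial: |V|=10 |E|=9  E = 0-q->1 0-q->3 0-q->6 1-p->0 1-q->2 5-q->1 6-p->1 8-q->6 9-p->6
step 1: apply R0 at {0↦6, 1↦4, 2↦8, 3↦9}  → |V|=7 |E|=7  E = 0-q->1 0-q->3 0-q->6 1-p->0 1-q->2 5-q->1 6-p->1
step 2: apply R2 at {0↦1, 1↦0, 2↦2}  → |V|=7 |E|=6  E = 0-q->3 0-q->6 1-p->0 1-q->2 5-q->1 6-p->1
step 3: apply R2 at {0↦3, 1↦0, 2↦2}  → |V|=7 |E|=5  E = 0-q->6 1-p->0 1-q->2 5-q->1 6-p->1
step 4: apply R2 at {0↦6, 1↦0, 2↦2}  → |V|=7 |E|=4  E = 1-p->0 1-q->2 5-q->1 6-p->1
step 5: apply R0 at {0↦1, 1↦7, 2↦5, 3↦6}  → |V|=4 |E|=2  E = 1-p->0 1-q->2
normal form: no rule applies after step 5
NF edges: [(1, 0, 'p'), (1, 2, 'q')]

Answer: p:1 q:1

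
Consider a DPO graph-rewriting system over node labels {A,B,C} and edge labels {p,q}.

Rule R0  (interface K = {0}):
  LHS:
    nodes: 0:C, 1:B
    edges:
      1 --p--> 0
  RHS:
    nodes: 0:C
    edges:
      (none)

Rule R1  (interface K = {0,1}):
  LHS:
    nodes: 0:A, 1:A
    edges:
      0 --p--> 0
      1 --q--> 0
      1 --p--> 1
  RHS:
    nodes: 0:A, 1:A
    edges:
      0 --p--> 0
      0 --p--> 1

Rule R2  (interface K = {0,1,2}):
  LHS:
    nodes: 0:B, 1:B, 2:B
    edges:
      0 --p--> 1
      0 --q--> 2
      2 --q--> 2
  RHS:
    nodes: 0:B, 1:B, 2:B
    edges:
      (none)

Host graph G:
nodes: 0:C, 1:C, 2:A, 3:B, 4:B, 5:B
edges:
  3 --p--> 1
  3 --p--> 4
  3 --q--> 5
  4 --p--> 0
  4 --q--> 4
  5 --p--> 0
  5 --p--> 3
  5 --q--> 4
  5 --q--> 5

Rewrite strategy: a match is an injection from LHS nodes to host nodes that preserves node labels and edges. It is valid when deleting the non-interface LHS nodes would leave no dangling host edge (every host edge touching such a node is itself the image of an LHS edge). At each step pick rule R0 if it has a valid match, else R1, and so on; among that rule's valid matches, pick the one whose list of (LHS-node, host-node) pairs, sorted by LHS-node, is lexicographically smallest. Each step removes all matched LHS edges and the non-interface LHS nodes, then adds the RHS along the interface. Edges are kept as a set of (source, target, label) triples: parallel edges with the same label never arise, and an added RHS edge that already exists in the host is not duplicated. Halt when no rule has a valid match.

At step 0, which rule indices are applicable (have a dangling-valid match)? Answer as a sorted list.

Answer: [R2]

Rewrite trace:
R0: no valid match — 3 raw matches, all fail dangling condition
R1: no valid match — LHS pattern not found
R2: 2 valid matches — {0↦3, 1↦4, 2↦5}, {0↦5, 1↦3, 2↦4}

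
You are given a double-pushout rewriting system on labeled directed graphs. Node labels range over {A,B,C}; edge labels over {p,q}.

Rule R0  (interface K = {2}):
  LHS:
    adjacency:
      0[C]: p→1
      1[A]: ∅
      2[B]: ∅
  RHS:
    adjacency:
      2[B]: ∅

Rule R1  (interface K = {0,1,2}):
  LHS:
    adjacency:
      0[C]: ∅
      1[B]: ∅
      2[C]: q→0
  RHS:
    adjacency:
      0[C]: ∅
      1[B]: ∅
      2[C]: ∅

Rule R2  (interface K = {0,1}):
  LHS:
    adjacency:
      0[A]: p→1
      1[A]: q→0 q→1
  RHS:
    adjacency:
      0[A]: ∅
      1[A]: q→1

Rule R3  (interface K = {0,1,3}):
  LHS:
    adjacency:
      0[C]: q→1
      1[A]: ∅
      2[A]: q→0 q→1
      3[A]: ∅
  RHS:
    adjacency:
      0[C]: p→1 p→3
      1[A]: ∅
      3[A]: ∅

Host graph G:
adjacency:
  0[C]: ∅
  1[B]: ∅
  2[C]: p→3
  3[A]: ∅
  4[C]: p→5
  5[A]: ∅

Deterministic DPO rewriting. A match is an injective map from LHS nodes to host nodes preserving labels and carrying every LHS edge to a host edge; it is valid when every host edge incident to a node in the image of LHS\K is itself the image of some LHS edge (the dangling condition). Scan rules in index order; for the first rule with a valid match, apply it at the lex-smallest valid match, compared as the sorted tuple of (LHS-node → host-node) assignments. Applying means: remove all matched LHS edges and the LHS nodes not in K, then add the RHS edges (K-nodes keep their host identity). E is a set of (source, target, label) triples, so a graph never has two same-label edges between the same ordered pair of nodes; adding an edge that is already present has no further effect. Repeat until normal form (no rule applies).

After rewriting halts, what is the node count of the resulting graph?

initial: |V|=6 |E|=2  E = 2-p->3 4-p->5
step 1: apply R0 at {0↦2, 1↦3, 2↦1}  → |V|=4 |E|=1  E = 4-p->5
step 2: apply R0 at {0↦4, 1↦5, 2↦1}  → |V|=2 |E|=0  E = ∅
halt: no rule applies after step 2
NF nodes: {0:C, 1:B}

Answer: 2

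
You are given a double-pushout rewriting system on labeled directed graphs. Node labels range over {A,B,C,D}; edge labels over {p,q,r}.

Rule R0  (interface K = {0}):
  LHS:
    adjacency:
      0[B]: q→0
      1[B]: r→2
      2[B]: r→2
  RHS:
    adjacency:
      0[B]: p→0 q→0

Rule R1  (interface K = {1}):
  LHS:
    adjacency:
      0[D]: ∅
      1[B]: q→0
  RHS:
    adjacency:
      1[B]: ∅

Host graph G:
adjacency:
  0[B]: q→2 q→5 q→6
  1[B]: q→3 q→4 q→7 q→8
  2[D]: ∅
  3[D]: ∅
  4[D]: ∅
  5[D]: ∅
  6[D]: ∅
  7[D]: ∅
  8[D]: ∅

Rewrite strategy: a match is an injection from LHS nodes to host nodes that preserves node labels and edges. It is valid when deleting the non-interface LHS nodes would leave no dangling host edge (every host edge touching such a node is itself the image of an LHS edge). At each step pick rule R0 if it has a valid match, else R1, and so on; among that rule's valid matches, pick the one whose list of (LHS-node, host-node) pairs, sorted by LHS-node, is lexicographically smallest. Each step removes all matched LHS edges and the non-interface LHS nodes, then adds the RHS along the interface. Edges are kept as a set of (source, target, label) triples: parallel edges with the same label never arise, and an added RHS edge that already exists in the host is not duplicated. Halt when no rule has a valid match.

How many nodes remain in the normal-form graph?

Answer: 2

Rewrite trace:
[0] host  ⇒  9 nodes, 7 edges  {0-q->2 0-q->5 0-q->6 1-q->3 1-q->4 1-q->7 1-q->8}
[1] R1 @ {0↦2, 1↦0}  ⇒  8 nodes, 6 edges  {0-q->5 0-q->6 1-q->3 1-q->4 1-q->7 1-q->8}
[2] R1 @ {0↦3, 1↦1}  ⇒  7 nodes, 5 edges  {0-q->5 0-q->6 1-q->4 1-q->7 1-q->8}
[3] R1 @ {0↦4, 1↦1}  ⇒  6 nodes, 4 edges  {0-q->5 0-q->6 1-q->7 1-q->8}
[4] R1 @ {0↦5, 1↦0}  ⇒  5 nodes, 3 edges  {0-q->6 1-q->7 1-q->8}
[5] R1 @ {0↦6, 1↦0}  ⇒  4 nodes, 2 edges  {1-q->7 1-q->8}
[6] R1 @ {0↦7, 1↦1}  ⇒  3 nodes, 1 edges  {1-q->8}
[7] R1 @ {0↦8, 1↦1}  ⇒  2 nodes, 0 edges  {∅}
final graph: no rule applies after step 7
NF nodes: {0:B, 1:B}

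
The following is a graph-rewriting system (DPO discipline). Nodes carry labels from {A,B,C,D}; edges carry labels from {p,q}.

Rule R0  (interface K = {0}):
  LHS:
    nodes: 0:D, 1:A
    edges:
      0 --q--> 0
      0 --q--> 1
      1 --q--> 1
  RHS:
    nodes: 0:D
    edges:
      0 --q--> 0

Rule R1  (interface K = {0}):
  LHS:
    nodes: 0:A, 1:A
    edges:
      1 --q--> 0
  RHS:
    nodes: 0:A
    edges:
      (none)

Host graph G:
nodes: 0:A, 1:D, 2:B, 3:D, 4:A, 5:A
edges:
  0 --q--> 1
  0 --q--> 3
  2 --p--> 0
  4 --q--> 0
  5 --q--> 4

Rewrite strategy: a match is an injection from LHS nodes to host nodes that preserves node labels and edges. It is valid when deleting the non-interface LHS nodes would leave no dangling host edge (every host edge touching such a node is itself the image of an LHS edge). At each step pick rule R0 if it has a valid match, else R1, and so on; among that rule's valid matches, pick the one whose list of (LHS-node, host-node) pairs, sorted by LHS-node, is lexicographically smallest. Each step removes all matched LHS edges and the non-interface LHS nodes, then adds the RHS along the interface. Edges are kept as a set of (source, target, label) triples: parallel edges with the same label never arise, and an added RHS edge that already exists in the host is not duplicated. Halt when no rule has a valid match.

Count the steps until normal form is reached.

Answer: 2

Steps:
start.  V:6 E:5  edges: 0-q->1 0-q->3 2-p->0 4-q->0 5-q->4
1. fire R1 via {0↦4, 1↦5}  →  V:5 E:4  edges: 0-q->1 0-q->3 2-p->0 4-q->0
2. fire R1 via {0↦0, 1↦4}  →  V:4 E:3  edges: 0-q->1 0-q->3 2-p->0
final graph: no rule applies after step 2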